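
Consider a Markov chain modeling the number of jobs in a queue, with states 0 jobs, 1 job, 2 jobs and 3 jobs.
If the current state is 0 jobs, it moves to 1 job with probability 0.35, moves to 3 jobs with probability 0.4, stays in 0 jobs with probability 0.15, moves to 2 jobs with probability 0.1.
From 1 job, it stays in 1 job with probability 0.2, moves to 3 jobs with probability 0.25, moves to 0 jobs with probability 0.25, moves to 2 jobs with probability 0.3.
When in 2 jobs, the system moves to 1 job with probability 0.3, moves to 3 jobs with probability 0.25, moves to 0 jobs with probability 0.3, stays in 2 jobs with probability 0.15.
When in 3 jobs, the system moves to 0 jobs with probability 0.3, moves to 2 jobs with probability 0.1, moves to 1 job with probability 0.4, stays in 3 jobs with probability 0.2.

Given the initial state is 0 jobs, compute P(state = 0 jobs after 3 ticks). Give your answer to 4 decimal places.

Propagate the distribution vector 3 ticks from 0 jobs.
After 0 ticks: (1.0000, 0.0000, 0.0000, 0.0000)
After 1 tick: (0.1500, 0.3500, 0.1000, 0.4000)
After 2 ticks: (0.2600, 0.3125, 0.1750, 0.2525)
After 3 ticks: (0.2454, 0.3070, 0.1713, 0.2764)
P(in 0 jobs after 3 ticks) = 0.2454

0.2454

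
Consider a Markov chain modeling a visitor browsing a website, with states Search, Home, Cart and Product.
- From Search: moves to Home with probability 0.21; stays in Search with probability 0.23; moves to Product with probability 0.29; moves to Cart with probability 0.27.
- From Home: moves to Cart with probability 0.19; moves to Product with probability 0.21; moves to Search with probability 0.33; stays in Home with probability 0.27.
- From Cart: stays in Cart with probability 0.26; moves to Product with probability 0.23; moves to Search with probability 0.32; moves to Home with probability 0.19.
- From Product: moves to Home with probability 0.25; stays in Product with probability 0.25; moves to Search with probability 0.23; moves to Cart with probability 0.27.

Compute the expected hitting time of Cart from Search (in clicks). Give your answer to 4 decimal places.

3.9803

Let t(s) be the expected number of clicks to first reach Cart from state s, with t(Cart) = 0. Conditioning on the first click:
t(Search) = 1 + 0.23·t(Search) + 0.21·t(Home) + 0.29·t(Product)
t(Home) = 1 + 0.33·t(Search) + 0.27·t(Home) + 0.21·t(Product)
t(Product) = 1 + 0.23·t(Search) + 0.25·t(Home) + 0.25·t(Product)
Solving: t(Search) = 3.9803, t(Home) = 4.3179, t(Product) = 3.9932.
Expected clicks from Search to Cart: 3.9803.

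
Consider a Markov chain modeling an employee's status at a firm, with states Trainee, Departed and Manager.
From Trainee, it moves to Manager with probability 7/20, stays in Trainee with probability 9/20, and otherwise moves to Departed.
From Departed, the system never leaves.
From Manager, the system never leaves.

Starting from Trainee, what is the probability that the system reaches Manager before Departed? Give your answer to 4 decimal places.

0.6364

Let h(s) be the probability of absorption at Manager starting from transient state s. Then h(Manager) = 1 and h(Departed) = 0. By first-step analysis:
h(Trainee) = 0.45·h(Trainee) + 0.2·0 + 0.35·1
Solving: h(Trainee) = 0.6364.
Starting from Trainee, the probability is 0.6364.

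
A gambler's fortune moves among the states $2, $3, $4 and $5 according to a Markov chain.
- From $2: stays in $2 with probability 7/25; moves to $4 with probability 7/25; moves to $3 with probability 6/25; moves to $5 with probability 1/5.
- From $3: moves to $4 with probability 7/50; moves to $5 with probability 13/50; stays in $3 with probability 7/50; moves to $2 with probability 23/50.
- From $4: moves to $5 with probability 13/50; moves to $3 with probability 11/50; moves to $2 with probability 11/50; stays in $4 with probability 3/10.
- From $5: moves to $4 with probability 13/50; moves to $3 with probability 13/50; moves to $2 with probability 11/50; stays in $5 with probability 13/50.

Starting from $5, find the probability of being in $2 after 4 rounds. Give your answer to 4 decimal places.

0.2898

Propagate the distribution vector 4 rounds from $5.
After 0 rounds: (0.0000, 0.0000, 0.0000, 1.0000)
After 1 round: (0.2200, 0.2600, 0.2600, 0.2600)
After 2 rounds: (0.2956, 0.2140, 0.2436, 0.2468)
After 3 rounds: (0.2891, 0.2187, 0.2500, 0.2423)
After 4 rounds: (0.2898, 0.2180, 0.2495, 0.2427)
P(in $2 after 4 rounds) = 0.2898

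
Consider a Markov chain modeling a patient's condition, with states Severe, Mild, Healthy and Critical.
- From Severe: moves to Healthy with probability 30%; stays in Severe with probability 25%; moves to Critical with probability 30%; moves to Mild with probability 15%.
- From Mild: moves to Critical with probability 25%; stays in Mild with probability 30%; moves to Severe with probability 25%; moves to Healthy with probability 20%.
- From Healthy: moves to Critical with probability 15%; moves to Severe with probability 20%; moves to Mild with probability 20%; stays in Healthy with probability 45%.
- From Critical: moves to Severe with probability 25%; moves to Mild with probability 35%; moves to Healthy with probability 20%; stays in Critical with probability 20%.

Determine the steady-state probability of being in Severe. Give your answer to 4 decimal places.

0.2351

Let the stationary distribution be π with π = πP and π_1 + π_2 + π_3 + π_4 = 1.
π_1 = 0.25·π_1 + 0.25·π_2 + 0.2·π_3 + 0.25·π_4
π_2 = 0.15·π_1 + 0.3·π_2 + 0.2·π_3 + 0.35·π_4
π_3 = 0.3·π_1 + 0.2·π_2 + 0.45·π_3 + 0.2·π_4
Solving with the normalization constraint gives π = (0.2351, 0.2460, 0.2980, 0.2209).
So the stationary probability of Severe is 0.2351.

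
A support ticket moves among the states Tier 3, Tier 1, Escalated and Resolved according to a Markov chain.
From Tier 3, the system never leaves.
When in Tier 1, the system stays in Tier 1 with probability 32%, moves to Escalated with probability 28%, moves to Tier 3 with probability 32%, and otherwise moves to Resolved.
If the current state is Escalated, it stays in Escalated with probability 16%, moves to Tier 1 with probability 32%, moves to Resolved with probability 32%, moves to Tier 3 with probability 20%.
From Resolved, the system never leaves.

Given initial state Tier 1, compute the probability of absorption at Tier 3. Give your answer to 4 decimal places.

Let h(s) be the probability of absorption at Tier 3 starting from transient state s. Then h(Tier 3) = 1 and h(Resolved) = 0. By first-step analysis:
h(Tier 1) = 0.32·1 + 0.32·h(Tier 1) + 0.28·h(Escalated) + 0.08·0
h(Escalated) = 0.2·1 + 0.32·h(Tier 1) + 0.16·h(Escalated) + 0.32·0
Solving: h(Tier 1) = 0.6744, h(Escalated) = 0.4950.
Starting from Tier 1, the probability is 0.6744.

0.6744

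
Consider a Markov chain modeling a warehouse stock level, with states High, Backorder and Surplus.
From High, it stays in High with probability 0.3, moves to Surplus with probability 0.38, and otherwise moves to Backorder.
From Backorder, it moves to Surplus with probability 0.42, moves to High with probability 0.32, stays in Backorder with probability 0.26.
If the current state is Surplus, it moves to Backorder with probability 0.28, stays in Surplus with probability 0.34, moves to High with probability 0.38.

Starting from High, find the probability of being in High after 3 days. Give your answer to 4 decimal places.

Propagate the distribution vector 3 days from High.
After 0 days: (1.0000, 0.0000, 0.0000)
After 1 day: (0.3000, 0.3200, 0.3800)
After 2 days: (0.3368, 0.2856, 0.3776)
After 3 days: (0.3359, 0.2878, 0.3763)
P(in High after 3 days) = 0.3359

0.3359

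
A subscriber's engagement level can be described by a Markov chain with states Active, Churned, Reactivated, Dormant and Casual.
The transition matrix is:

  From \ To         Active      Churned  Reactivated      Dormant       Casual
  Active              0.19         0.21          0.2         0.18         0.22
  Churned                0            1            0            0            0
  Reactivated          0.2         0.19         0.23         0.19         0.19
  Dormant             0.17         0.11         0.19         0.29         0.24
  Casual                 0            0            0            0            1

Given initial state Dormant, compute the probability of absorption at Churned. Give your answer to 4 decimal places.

Let h(s) be the probability of absorption at Churned starting from transient state s. Then h(Churned) = 1 and h(Casual) = 0. By first-step analysis:
h(Active) = 0.19·h(Active) + 0.21·1 + 0.2·h(Reactivated) + 0.18·h(Dormant) + 0.22·0
h(Reactivated) = 0.2·h(Active) + 0.19·1 + 0.23·h(Reactivated) + 0.19·h(Dormant) + 0.19·0
h(Dormant) = 0.17·h(Active) + 0.11·1 + 0.19·h(Reactivated) + 0.29·h(Dormant) + 0.24·0
Solving: h(Active) = 0.4597, h(Reactivated) = 0.4621, h(Dormant) = 0.3887.
Starting from Dormant, the probability is 0.3887.

0.3887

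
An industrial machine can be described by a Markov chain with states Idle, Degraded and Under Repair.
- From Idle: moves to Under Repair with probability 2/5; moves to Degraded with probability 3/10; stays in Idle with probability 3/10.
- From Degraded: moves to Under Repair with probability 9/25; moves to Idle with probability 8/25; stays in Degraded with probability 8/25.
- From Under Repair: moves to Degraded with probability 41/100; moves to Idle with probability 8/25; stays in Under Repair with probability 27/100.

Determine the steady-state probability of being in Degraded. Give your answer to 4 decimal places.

0.3445

Let the stationary distribution be π with π = πP and π_1 + π_2 + π_3 = 1.
π_1 = 0.3·π_1 + 0.32·π_2 + 0.32·π_3
π_2 = 0.3·π_1 + 0.32·π_2 + 0.41·π_3
Solving with the normalization constraint gives π = (0.3137, 0.3445, 0.3418).
So the stationary probability of Degraded is 0.3445.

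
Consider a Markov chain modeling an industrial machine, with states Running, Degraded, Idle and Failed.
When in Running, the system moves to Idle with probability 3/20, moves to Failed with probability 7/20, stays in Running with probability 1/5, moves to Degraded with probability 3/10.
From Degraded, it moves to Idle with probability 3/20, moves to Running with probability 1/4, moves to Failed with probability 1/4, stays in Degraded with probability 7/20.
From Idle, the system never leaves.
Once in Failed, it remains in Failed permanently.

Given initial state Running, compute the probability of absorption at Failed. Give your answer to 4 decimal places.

Let h(s) be the probability of absorption at Failed starting from transient state s. Then h(Failed) = 1 and h(Idle) = 0. By first-step analysis:
h(Running) = 0.2·h(Running) + 0.3·h(Degraded) + 0.15·0 + 0.35·1
h(Degraded) = 0.25·h(Running) + 0.35·h(Degraded) + 0.15·0 + 0.25·1
Solving: h(Running) = 0.6798, h(Degraded) = 0.6461.
Starting from Running, the probability is 0.6798.

0.6798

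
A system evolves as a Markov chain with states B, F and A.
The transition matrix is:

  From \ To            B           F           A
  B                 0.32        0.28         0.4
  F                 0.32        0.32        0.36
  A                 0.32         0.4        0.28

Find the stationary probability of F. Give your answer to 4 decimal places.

Let the stationary distribution be π with π = πP and π_1 + π_2 + π_3 = 1.
π_1 = 0.32·π_1 + 0.32·π_2 + 0.32·π_3
π_2 = 0.28·π_1 + 0.32·π_2 + 0.4·π_3
Solving with the normalization constraint gives π = (0.3200, 0.3348, 0.3452).
So the stationary probability of F is 0.3348.

0.3348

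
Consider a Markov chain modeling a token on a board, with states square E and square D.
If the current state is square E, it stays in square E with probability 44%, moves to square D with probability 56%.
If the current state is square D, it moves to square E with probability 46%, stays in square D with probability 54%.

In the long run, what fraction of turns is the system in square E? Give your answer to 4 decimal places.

0.4510

Let the stationary distribution be π with π = πP and π_1 + π_2 = 1.
π_1 = 0.44·π_1 + 0.46·π_2
Solving with the normalization constraint gives π = (0.4510, 0.5490).
So the stationary probability of square E is 0.4510.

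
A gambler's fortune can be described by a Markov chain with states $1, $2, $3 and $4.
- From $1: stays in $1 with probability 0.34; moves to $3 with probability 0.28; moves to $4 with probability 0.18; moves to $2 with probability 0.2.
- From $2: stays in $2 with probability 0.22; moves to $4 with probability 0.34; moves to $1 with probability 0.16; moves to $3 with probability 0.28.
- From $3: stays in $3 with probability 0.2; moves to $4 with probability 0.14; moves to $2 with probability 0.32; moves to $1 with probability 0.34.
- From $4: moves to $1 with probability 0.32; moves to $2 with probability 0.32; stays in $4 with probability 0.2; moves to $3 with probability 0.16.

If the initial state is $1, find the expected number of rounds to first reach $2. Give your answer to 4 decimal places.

Let t(s) be the expected number of rounds to first reach $2 from state s, with t($2) = 0. Conditioning on the first round:
t($1) = 1 + 0.34·t($1) + 0.28·t($3) + 0.18·t($4)
t($3) = 1 + 0.34·t($1) + 0.2·t($3) + 0.14·t($4)
t($4) = 1 + 0.32·t($1) + 0.16·t($3) + 0.2·t($4)
Solving: t($1) = 4.0055, t($3) = 3.5766, t($4) = 3.5675.
Expected rounds from $1 to $2: 4.0055.

4.0055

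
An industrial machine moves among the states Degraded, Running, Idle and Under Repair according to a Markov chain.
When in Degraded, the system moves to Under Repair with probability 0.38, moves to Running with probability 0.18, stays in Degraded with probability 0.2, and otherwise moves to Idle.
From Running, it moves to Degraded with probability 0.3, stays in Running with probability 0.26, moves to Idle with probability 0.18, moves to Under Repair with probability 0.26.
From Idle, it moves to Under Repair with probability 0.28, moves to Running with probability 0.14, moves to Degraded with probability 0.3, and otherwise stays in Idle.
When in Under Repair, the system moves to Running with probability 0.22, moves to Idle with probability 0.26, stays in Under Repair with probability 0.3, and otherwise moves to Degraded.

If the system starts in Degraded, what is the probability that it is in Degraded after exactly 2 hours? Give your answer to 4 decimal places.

0.2496

Propagate the distribution vector 2 hours from Degraded.
After 0 hours: (1.0000, 0.0000, 0.0000, 0.0000)
After 1 hour: (0.2000, 0.1800, 0.2400, 0.3800)
After 2 hours: (0.2496, 0.2000, 0.2464, 0.3040)
P(in Degraded after 2 hours) = 0.2496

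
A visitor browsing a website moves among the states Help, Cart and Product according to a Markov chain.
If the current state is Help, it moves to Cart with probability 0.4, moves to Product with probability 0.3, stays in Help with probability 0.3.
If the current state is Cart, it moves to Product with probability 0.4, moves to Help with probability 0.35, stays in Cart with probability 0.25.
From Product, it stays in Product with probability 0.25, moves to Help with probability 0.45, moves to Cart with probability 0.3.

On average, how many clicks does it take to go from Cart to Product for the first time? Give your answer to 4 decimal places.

Let t(s) be the expected number of clicks to first reach Product from state s, with t(Product) = 0. Conditioning on the first click:
t(Help) = 1 + 0.3·t(Help) + 0.4·t(Cart)
t(Cart) = 1 + 0.35·t(Help) + 0.25·t(Cart)
Solving: t(Help) = 2.9870, t(Cart) = 2.7273.
Expected clicks from Cart to Product: 2.7273.

2.7273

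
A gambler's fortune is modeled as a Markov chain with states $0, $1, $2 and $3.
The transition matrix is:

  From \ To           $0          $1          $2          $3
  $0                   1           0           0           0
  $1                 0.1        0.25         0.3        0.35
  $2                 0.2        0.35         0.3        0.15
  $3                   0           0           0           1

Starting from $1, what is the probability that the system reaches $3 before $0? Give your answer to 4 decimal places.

Let h(s) be the probability of absorption at $3 starting from transient state s. Then h($3) = 1 and h($0) = 0. By first-step analysis:
h($1) = 0.1·0 + 0.25·h($1) + 0.3·h($2) + 0.35·1
h($2) = 0.2·0 + 0.35·h($1) + 0.3·h($2) + 0.15·1
Solving: h($1) = 0.6905, h($2) = 0.5595.
Starting from $1, the probability is 0.6905.

0.6905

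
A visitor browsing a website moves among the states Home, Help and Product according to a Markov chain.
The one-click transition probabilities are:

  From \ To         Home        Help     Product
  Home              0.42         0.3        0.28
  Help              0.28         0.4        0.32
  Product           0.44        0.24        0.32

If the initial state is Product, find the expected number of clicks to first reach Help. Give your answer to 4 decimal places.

Let t(s) be the expected number of clicks to first reach Help from state s, with t(Help) = 0. Conditioning on the first click:
t(Home) = 1 + 0.42·t(Home) + 0.28·t(Product)
t(Product) = 1 + 0.44·t(Home) + 0.32·t(Product)
Solving: t(Home) = 3.5398, t(Product) = 3.7611.
Expected clicks from Product to Help: 3.7611.

3.7611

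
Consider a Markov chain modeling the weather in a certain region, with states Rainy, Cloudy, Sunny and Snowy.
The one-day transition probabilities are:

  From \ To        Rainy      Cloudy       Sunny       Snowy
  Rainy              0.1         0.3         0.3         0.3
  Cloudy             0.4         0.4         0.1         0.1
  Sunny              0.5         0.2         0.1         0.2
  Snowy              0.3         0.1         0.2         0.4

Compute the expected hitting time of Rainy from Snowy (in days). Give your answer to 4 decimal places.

Let t(s) be the expected number of days to first reach Rainy from state s, with t(Rainy) = 0. Conditioning on the first day:
t(Cloudy) = 1 + 0.4·t(Cloudy) + 0.1·t(Sunny) + 0.1·t(Snowy)
t(Sunny) = 1 + 0.2·t(Cloudy) + 0.1·t(Sunny) + 0.2·t(Snowy)
t(Snowy) = 1 + 0.1·t(Cloudy) + 0.2·t(Sunny) + 0.4·t(Snowy)
Solving: t(Cloudy) = 2.5275, t(Sunny) = 2.3077, t(Snowy) = 2.8571.
Expected days from Snowy to Rainy: 2.8571.

2.8571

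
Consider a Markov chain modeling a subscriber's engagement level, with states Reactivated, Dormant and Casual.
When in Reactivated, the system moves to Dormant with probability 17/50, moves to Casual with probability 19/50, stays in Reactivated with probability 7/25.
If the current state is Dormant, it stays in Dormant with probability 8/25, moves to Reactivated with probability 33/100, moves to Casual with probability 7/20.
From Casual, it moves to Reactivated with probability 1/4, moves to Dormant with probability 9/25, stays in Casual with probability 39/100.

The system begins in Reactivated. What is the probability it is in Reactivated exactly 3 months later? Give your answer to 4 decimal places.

Propagate the distribution vector 3 months from Reactivated.
After 0 months: (1.0000, 0.0000, 0.0000)
After 1 month: (0.2800, 0.3400, 0.3800)
After 2 months: (0.2856, 0.3408, 0.3736)
After 3 months: (0.2858, 0.3407, 0.3735)
P(in Reactivated after 3 months) = 0.2858

0.2858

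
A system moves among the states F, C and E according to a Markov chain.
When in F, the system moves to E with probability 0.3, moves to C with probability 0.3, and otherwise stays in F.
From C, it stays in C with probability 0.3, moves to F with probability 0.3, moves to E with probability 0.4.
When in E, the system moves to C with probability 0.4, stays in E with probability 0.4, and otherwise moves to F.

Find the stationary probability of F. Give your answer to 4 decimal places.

0.2921

Let the stationary distribution be π with π = πP and π_1 + π_2 + π_3 = 1.
π_1 = 0.4·π_1 + 0.3·π_2 + 0.2·π_3
π_2 = 0.3·π_1 + 0.3·π_2 + 0.4·π_3
Solving with the normalization constraint gives π = (0.2921, 0.3371, 0.3708).
So the stationary probability of F is 0.2921.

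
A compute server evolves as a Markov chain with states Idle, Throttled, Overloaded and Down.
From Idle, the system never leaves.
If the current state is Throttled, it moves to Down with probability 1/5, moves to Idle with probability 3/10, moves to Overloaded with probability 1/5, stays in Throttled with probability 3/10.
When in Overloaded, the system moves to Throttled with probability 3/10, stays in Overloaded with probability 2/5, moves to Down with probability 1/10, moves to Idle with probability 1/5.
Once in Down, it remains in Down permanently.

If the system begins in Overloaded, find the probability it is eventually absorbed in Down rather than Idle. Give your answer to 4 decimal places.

Let h(s) be the probability of absorption at Down starting from transient state s. Then h(Down) = 1 and h(Idle) = 0. By first-step analysis:
h(Throttled) = 0.3·0 + 0.3·h(Throttled) + 0.2·h(Overloaded) + 0.2·1
h(Overloaded) = 0.2·0 + 0.3·h(Throttled) + 0.4·h(Overloaded) + 0.1·1
Solving: h(Throttled) = 0.3889, h(Overloaded) = 0.3611.
Starting from Overloaded, the probability is 0.3611.

0.3611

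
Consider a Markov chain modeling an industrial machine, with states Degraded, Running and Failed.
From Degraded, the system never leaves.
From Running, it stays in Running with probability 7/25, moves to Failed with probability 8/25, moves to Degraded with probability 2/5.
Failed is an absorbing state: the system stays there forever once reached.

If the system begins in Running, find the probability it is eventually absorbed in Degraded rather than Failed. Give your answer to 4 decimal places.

Let h(s) be the probability of absorption at Degraded starting from transient state s. Then h(Degraded) = 1 and h(Failed) = 0. By first-step analysis:
h(Running) = 0.4·1 + 0.28·h(Running) + 0.32·0
Solving: h(Running) = 0.5556.
Starting from Running, the probability is 0.5556.

0.5556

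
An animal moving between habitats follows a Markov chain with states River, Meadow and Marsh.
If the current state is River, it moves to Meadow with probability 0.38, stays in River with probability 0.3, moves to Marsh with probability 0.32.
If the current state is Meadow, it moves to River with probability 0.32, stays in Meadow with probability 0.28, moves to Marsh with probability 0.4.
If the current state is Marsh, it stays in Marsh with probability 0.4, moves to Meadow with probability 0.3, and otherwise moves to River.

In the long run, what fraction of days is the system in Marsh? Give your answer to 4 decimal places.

Let the stationary distribution be π with π = πP and π_1 + π_2 + π_3 = 1.
π_1 = 0.3·π_1 + 0.32·π_2 + 0.3·π_3
π_2 = 0.38·π_1 + 0.28·π_2 + 0.3·π_3
Solving with the normalization constraint gives π = (0.3064, 0.3181, 0.3755).
So the stationary probability of Marsh is 0.3755.

0.3755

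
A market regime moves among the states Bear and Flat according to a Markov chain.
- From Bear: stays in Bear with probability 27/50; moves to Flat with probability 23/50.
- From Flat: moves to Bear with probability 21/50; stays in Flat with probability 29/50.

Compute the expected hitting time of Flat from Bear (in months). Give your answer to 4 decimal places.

Let t(s) be the expected number of months to first reach Flat from state s, with t(Flat) = 0. Conditioning on the first month:
t(Bear) = 1 + 0.54·t(Bear)
Solving: t(Bear) = 2.1739.
Expected months from Bear to Flat: 2.1739.

2.1739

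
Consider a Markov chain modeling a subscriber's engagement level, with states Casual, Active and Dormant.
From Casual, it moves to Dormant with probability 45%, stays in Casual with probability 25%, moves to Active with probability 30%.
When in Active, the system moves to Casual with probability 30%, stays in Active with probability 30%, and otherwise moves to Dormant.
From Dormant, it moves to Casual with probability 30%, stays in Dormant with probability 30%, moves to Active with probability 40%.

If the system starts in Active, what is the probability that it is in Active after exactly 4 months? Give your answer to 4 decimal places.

Propagate the distribution vector 4 months from Active.
After 0 months: (0.0000, 1.0000, 0.0000)
After 1 month: (0.3000, 0.3000, 0.4000)
After 2 months: (0.2850, 0.3400, 0.3750)
After 3 months: (0.2858, 0.3375, 0.3768)
After 4 months: (0.2857, 0.3377, 0.3766)
P(in Active after 4 months) = 0.3377

0.3377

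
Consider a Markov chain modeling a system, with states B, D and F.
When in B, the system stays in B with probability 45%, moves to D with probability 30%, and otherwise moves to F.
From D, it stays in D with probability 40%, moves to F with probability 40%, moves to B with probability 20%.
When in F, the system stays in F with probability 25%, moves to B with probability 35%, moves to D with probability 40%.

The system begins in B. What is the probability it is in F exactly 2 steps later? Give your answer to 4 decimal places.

0.2950

Sum over the intermediate state after 1 step:
P = P(B→B)·P(B→F) + P(B→D)·P(D→F) + P(B→F)·P(F→F)
  = 0.45×0.25 + 0.3×0.4 + 0.25×0.25
  = 0.1125 + 0.1200 + 0.0625 = 0.2950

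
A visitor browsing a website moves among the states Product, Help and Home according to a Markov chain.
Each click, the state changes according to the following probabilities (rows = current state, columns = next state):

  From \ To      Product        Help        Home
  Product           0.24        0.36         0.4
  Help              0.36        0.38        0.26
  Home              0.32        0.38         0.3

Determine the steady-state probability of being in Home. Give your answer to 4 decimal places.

Let the stationary distribution be π with π = πP and π_1 + π_2 + π_3 = 1.
π_1 = 0.24·π_1 + 0.36·π_2 + 0.32·π_3
π_2 = 0.36·π_1 + 0.38·π_2 + 0.38·π_3
Solving with the normalization constraint gives π = (0.3101, 0.3738, 0.3161).
So the stationary probability of Home is 0.3161.

0.3161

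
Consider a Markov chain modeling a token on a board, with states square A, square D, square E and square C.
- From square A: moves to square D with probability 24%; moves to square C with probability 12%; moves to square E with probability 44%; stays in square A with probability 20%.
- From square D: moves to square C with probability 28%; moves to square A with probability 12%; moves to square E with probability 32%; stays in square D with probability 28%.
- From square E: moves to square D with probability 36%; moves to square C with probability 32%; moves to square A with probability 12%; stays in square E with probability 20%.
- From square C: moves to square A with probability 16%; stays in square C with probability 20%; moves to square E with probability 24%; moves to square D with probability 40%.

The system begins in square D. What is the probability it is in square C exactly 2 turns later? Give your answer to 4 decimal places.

Propagate the distribution vector 2 turns from square D.
After 0 turns: (0.0000, 1.0000, 0.0000, 0.0000)
After 1 turn: (0.1200, 0.2800, 0.3200, 0.2800)
After 2 turns: (0.1408, 0.3344, 0.2736, 0.2512)
P(in square C after 2 turns) = 0.2512

0.2512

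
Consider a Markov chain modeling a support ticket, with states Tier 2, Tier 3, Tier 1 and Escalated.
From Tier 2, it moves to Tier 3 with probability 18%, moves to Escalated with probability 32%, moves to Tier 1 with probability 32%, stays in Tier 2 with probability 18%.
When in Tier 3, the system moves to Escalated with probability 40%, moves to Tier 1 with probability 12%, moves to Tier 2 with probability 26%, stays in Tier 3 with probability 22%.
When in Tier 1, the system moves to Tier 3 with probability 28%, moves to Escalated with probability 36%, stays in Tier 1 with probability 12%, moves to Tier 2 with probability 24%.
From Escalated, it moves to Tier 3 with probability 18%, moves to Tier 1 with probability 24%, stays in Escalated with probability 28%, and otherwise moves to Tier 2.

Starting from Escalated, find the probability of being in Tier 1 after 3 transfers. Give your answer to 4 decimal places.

Propagate the distribution vector 3 transfers from Escalated.
After 0 transfers: (0.0000, 0.0000, 0.0000, 1.0000)
After 1 transfer: (0.3000, 0.1800, 0.2400, 0.2800)
After 2 transfers: (0.2424, 0.2112, 0.2136, 0.3328)
After 3 transfers: (0.2496, 0.2098, 0.2084, 0.3321)
P(in Tier 1 after 3 transfers) = 0.2084

0.2084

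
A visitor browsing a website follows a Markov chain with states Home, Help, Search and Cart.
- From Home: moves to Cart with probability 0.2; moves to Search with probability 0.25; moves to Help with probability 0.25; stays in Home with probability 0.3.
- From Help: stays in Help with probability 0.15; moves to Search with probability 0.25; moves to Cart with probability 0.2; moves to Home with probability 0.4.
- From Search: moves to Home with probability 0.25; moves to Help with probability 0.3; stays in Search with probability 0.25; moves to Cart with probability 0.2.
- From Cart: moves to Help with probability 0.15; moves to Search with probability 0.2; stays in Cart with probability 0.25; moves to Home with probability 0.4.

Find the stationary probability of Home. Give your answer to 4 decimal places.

Let the stationary distribution be π with π = πP and π_1 + π_2 + π_3 + π_4 = 1.
π_1 = 0.3·π_1 + 0.4·π_2 + 0.25·π_3 + 0.4·π_4
π_2 = 0.25·π_1 + 0.15·π_2 + 0.3·π_3 + 0.15·π_4
π_3 = 0.25·π_1 + 0.25·π_2 + 0.25·π_3 + 0.2·π_4
Solving with the normalization constraint gives π = (0.3310, 0.2190, 0.2395, 0.2105).
So the stationary probability of Home is 0.3310.

0.3310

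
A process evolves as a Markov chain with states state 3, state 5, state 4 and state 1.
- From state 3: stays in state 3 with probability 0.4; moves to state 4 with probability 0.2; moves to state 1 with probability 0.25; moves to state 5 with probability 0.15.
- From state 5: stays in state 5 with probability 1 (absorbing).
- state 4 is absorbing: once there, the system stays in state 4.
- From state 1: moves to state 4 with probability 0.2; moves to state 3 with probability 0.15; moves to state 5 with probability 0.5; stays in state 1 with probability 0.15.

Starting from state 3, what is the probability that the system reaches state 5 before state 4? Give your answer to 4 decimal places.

0.5344

Let h(s) be the probability of absorption at state 5 starting from transient state s. Then h(state 5) = 1 and h(state 4) = 0. By first-step analysis:
h(state 3) = 0.4·h(state 3) + 0.15·1 + 0.2·0 + 0.25·h(state 1)
h(state 1) = 0.15·h(state 3) + 0.5·1 + 0.2·0 + 0.15·h(state 1)
Solving: h(state 3) = 0.5344, h(state 1) = 0.6825.
Starting from state 3, the probability is 0.5344.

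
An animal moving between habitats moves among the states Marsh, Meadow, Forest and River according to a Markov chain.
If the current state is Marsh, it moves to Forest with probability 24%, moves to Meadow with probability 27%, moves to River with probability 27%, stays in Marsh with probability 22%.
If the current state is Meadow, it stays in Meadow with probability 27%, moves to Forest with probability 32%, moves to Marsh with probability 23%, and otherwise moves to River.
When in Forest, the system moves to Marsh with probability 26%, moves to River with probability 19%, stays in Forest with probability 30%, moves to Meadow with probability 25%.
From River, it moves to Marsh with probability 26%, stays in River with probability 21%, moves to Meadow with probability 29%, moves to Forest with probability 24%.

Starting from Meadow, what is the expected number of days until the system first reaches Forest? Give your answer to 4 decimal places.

3.5124

Let t(s) be the expected number of days to first reach Forest from state s, with t(Forest) = 0. Conditioning on the first day:
t(Marsh) = 1 + 0.22·t(Marsh) + 0.27·t(Meadow) + 0.27·t(River)
t(Meadow) = 1 + 0.23·t(Marsh) + 0.27·t(Meadow) + 0.18·t(River)
t(River) = 1 + 0.26·t(Marsh) + 0.29·t(Meadow) + 0.21·t(River)
Solving: t(Marsh) = 3.8172, t(Meadow) = 3.5124, t(River) = 3.8115.
Expected days from Meadow to Forest: 3.5124.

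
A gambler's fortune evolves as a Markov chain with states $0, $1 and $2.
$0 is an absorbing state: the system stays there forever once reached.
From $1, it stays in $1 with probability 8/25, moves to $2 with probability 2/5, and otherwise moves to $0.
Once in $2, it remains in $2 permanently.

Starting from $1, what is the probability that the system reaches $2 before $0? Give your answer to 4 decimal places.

0.5882

Let h(s) be the probability of absorption at $2 starting from transient state s. Then h($2) = 1 and h($0) = 0. By first-step analysis:
h($1) = 0.28·0 + 0.32·h($1) + 0.4·1
Solving: h($1) = 0.5882.
Starting from $1, the probability is 0.5882.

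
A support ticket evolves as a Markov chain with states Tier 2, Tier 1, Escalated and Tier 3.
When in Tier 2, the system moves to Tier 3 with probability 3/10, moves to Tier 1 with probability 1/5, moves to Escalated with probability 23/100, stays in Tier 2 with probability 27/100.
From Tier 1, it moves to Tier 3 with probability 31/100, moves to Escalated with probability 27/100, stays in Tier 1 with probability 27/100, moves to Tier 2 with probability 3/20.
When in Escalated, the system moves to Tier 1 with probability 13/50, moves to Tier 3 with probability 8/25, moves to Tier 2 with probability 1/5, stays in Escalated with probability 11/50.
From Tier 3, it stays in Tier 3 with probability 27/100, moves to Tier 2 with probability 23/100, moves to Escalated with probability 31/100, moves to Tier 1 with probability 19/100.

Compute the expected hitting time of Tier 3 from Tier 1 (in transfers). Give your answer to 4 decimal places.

Let t(s) be the expected number of transfers to first reach Tier 3 from state s, with t(Tier 3) = 0. Conditioning on the first transfer:
t(Tier 2) = 1 + 0.27·t(Tier 2) + 0.2·t(Tier 1) + 0.23·t(Escalated)
t(Tier 1) = 1 + 0.15·t(Tier 2) + 0.27·t(Tier 1) + 0.27·t(Escalated)
t(Escalated) = 1 + 0.2·t(Tier 2) + 0.26·t(Tier 1) + 0.22·t(Escalated)
Solving: t(Tier 2) = 3.2569, t(Tier 1) = 3.2190, t(Escalated) = 3.1902.
Expected transfers from Tier 1 to Tier 3: 3.2190.

3.2190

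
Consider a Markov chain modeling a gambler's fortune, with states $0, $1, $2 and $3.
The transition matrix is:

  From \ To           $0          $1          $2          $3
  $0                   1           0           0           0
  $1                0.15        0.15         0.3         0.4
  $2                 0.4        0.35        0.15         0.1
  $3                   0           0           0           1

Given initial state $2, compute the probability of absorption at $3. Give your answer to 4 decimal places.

0.3644

Let h(s) be the probability of absorption at $3 starting from transient state s. Then h($3) = 1 and h($0) = 0. By first-step analysis:
h($1) = 0.15·0 + 0.15·h($1) + 0.3·h($2) + 0.4·1
h($2) = 0.4·0 + 0.35·h($1) + 0.15·h($2) + 0.1·1
Solving: h($1) = 0.5992, h($2) = 0.3644.
Starting from $2, the probability is 0.3644.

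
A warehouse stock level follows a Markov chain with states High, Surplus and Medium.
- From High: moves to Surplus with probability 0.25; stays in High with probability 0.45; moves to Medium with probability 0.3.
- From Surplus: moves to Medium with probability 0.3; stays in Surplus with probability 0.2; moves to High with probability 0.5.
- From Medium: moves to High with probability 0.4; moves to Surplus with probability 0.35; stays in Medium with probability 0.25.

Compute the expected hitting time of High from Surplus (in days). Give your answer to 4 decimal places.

Let t(s) be the expected number of days to first reach High from state s, with t(High) = 0. Conditioning on the first day:
t(Surplus) = 1 + 0.2·t(Surplus) + 0.3·t(Medium)
t(Medium) = 1 + 0.35·t(Surplus) + 0.25·t(Medium)
Solving: t(Surplus) = 2.1212, t(Medium) = 2.3232.
Expected days from Surplus to High: 2.1212.

2.1212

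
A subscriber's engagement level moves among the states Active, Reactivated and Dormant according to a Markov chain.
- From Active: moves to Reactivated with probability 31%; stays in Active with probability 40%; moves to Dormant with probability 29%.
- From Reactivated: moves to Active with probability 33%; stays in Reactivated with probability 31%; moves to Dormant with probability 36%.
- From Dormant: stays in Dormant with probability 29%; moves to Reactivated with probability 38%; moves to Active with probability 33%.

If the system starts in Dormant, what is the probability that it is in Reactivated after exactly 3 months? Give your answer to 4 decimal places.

Propagate the distribution vector 3 months from Dormant.
After 0 months: (0.0000, 0.0000, 1.0000)
After 1 month: (0.3300, 0.3800, 0.2900)
After 2 months: (0.3531, 0.3303, 0.3166)
After 3 months: (0.3547, 0.3322, 0.3131)
P(in Reactivated after 3 months) = 0.3322

0.3322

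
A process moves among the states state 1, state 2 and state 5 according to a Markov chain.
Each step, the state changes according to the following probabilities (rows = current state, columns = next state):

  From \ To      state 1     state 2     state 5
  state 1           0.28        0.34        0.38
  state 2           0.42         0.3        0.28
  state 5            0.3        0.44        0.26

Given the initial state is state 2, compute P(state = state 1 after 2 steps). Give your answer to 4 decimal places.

Sum over the intermediate state after 1 step:
P = P(state 2→state 1)·P(state 1→state 1) + P(state 2→state 2)·P(state 2→state 1) + P(state 2→state 5)·P(state 5→state 1)
  = 0.42×0.28 + 0.3×0.42 + 0.28×0.3
  = 0.1176 + 0.1260 + 0.0840 = 0.3276

0.3276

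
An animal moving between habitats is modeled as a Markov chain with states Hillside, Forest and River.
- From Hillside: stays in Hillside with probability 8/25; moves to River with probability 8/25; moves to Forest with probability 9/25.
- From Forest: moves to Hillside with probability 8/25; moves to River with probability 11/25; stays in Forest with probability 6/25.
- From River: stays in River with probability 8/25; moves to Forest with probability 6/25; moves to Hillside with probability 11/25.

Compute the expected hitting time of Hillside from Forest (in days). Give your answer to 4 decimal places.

2.7237

Let t(s) be the expected number of days to first reach Hillside from state s, with t(Hillside) = 0. Conditioning on the first day:
t(Forest) = 1 + 0.24·t(Forest) + 0.44·t(River)
t(River) = 1 + 0.24·t(Forest) + 0.32·t(River)
Solving: t(Forest) = 2.7237, t(River) = 2.4319.
Expected days from Forest to Hillside: 2.7237.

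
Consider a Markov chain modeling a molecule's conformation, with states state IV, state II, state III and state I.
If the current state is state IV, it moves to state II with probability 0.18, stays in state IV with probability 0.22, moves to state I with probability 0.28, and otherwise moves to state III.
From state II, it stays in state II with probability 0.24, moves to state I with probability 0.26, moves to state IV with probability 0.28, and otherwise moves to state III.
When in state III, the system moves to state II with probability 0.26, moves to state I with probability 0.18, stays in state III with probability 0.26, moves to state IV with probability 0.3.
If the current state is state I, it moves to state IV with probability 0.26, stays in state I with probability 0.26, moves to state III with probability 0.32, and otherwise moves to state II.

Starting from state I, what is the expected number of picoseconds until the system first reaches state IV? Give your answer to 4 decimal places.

3.6311

Let t(s) be the expected number of picoseconds to first reach state IV from state s, with t(state IV) = 0. Conditioning on the first picosecond:
t(state II) = 1 + 0.24·t(state II) + 0.22·t(state III) + 0.26·t(state I)
t(state III) = 1 + 0.26·t(state II) + 0.26·t(state III) + 0.18·t(state I)
t(state I) = 1 + 0.16·t(state II) + 0.32·t(state III) + 0.26·t(state I)
Solving: t(state II) = 3.5677, t(state III) = 3.4881, t(state I) = 3.6311.
Expected picoseconds from state I to state IV: 3.6311.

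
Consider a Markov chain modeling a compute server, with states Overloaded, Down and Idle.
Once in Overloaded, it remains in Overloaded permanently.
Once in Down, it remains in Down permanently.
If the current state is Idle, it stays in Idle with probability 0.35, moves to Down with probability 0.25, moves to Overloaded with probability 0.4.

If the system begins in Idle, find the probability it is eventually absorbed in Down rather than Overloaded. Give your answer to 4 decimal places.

Let h(s) be the probability of absorption at Down starting from transient state s. Then h(Down) = 1 and h(Overloaded) = 0. By first-step analysis:
h(Idle) = 0.4·0 + 0.25·1 + 0.35·h(Idle)
Solving: h(Idle) = 0.3846.
Starting from Idle, the probability is 0.3846.

0.3846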